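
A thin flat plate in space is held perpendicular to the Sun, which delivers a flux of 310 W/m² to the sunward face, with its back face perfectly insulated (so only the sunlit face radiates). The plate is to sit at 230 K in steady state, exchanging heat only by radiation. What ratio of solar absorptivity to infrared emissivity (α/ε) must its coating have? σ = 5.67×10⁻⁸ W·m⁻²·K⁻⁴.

Balance: αS·A = εσ·1A·T⁴ ⇒ α/ε = σT⁴/S.
α/ε = 5.67×10⁻⁸·(230)⁴/310 = 5.67×10⁻⁸·2.798×10⁹/310.

α/ε ≈ 0.512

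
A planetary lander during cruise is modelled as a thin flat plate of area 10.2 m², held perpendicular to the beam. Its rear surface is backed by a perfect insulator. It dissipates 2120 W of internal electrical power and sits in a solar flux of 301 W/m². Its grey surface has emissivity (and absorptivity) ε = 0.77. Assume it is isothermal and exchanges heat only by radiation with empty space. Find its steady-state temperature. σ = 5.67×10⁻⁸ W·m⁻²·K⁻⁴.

T ≈ 317 K

At steady state, absorbed solar power + internal power = radiated power.
Absorbed: α·S·A_cross = 0.77·301·10.20 = 2364 W (cross-section A).
Total input = 2364 + 2120 = 4484 W.
Radiated: εσ·A_surf·T⁴ with A_surf = A = 10.20 m².
T⁴ = 4484/(0.77·5.67×10⁻⁸·10.20) = 1.007×10¹⁰ K⁴.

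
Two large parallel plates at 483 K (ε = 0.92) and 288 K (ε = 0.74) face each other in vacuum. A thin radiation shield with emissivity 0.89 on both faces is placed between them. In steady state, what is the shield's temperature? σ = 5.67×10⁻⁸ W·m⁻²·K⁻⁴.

In steady state the net flux on the hot side equals that on the cold side.
σ(T₁⁴−T_s⁴)/D₁ = σ(T_s⁴−T₂⁴)/D₂, with D₁ = 1/ε₁+1/ε_s−1 = 1.211, D₂ = 1/ε_s+1/ε₂−1 = 1.475.
Solve for T_s⁴: T_s⁴ = (D₂·T₁⁴ + D₁·T₂⁴)/(D₁+D₂) = 3.299×10¹⁰ K⁴.

T_s ≈ 426 K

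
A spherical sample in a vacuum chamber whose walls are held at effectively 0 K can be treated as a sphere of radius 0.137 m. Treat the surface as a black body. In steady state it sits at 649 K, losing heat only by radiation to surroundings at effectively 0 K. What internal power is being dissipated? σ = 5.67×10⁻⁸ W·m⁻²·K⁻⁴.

P ≈ 2370 W

Steady state: P = εσA T⁴.
A = 4πr² = 0.2359 m²; T⁴ = (649)⁴ = 1.774×10¹¹ K⁴.
P = 1.0 × 5.67×10⁻⁸ × 0.2359 × 1.774×10¹¹.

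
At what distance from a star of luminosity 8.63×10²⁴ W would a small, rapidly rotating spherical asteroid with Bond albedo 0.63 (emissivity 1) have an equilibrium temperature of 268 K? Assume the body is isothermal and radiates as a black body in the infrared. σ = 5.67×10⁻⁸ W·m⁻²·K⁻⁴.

d ≈ 1.47×10¹⁰ m

For an isothermal black-emitting sphere, (1−a)S·πr² = σ·4πr²·T⁴ ⇒ S = 4σT⁴/(1−a).
S = 4·5.67×10⁻⁸·(268)⁴/0.370 = 3162 W/m².
Flux falls as S = L/(4πd²), so d = √(L/(4πS)) = √(8.63×10²⁴/(4π·3162)).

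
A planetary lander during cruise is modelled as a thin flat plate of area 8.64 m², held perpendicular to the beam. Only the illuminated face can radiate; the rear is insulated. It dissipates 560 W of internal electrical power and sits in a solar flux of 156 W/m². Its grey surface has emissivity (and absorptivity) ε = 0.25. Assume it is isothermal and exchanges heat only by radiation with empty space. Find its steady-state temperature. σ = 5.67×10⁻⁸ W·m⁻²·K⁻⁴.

At steady state, absorbed solar power + internal power = radiated power.
Absorbed: α·S·A_cross = 0.25·156·8.640 = 337.0 W (cross-section A).
Total input = 337.0 + 560 = 897.0 W.
Radiated: εσ·A_surf·T⁴ with A_surf = A = 8.640 m².
T⁴ = 897.0/(0.25·5.67×10⁻⁸·8.640) = 7.324×10⁹ K⁴.

T ≈ 293 K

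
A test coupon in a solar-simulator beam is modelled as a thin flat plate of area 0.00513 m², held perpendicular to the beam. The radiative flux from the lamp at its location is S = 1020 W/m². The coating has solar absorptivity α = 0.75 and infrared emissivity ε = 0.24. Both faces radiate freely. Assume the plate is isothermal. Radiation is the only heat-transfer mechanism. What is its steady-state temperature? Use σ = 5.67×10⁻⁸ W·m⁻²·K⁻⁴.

At equilibrium, absorbed power = emitted power.
Absorbing cross-section = A = 0.005130 m²; emitting surface = 2A = 0.01026 m² (ratio 2).
αS·A_cross = εσ·A_surf·T⁴  ⇒  T⁴ = αS/(ε·2σ).
T⁴ = 0.750·1020/(0.24·2·5.67×10⁻⁸) = 2.811×10¹⁰ K⁴.
T = (2.811×10¹⁰)^(1/4).

T ≈ 409 K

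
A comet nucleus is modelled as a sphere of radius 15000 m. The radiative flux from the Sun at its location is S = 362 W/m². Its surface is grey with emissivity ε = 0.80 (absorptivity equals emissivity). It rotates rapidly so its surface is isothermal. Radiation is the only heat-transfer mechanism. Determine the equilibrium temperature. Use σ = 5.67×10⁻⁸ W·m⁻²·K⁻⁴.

T ≈ 200 K

At equilibrium, absorbed power = emitted power.
Absorbing cross-section = πr² = 7.069×10⁸ m²; emitting surface = 4πr² = 2.827×10⁹ m² (ratio 4).
εS·A_cross = εσ·A_surf·T⁴  ⇒  T⁴ = S/(4σ)   (ε cancels).
T⁴ = 362/(4·5.67×10⁻⁸) = 1.596×10⁹ K⁴.
T = (1.596×10⁹)^(1/4).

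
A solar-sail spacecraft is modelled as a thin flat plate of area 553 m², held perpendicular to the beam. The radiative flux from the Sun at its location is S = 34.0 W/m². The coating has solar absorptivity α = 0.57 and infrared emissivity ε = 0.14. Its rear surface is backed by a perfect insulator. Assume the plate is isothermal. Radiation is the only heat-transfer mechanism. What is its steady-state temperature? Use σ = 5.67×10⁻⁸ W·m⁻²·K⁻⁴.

T ≈ 222 K

At equilibrium, absorbed power = emitted power.
Absorbing cross-section = A = 553.0 m²; emitting surface = A = 553.0 m² (ratio 1).
αS·A_cross = εσ·A_surf·T⁴  ⇒  T⁴ = αS/(ε·1σ).
T⁴ = 0.570·34.0/(0.14·1·5.67×10⁻⁸) = 2.441×10⁹ K⁴.
T = (2.441×10⁹)^(1/4).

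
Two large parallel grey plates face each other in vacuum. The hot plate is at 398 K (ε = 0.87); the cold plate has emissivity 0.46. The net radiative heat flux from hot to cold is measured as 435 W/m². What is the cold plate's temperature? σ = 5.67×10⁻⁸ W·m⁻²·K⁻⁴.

q = σ(T₁⁴ − T₂⁴)/(1/ε₁ + 1/ε₂ − 1); denominator = 2.323.
T₂⁴ = T₁⁴ − q·(1/ε₁+1/ε₂−1)/σ = 2.509×10¹⁰ − 435·2.323/5.67×10⁻⁸
    = 7.267×10⁹ K⁴.

T₂ ≈ 292 K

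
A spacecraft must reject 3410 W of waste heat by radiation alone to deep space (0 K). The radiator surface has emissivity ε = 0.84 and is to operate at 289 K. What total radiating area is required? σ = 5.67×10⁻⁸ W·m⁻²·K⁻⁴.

P = εσA T⁴ ⇒ A = P/(εσT⁴).
T⁴ = 6.976×10⁹ K⁴.
A = 3410/(0.84 × 5.67×10⁻⁸ × 6.976×10⁹).

A ≈ 10.3 m²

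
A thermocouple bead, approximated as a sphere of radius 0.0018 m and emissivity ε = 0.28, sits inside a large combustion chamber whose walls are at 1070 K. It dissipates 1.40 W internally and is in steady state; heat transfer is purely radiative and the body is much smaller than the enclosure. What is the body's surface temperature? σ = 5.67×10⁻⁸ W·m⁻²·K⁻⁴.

T ≈ 1370 K

For a small grey body in a large enclosure, net radiated power = εσA(T⁴ − T_w⁴).
Steady state: P = εσA(T⁴ − T_w⁴) with A = 4πr² = 4.072×10⁻⁵ m².
T⁴ = P/(εσA) + T_w⁴ = 1.40/(0.28·5.67×10⁻⁸·4.072×10⁻⁵) + (1070)⁴
    = 2.166×10¹² + 1.311×10¹² = 3.477×10¹² K⁴.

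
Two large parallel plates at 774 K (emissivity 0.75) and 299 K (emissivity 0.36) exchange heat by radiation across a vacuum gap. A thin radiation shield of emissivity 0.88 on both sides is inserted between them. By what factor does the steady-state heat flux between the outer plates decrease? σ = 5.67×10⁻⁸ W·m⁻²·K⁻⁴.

Without shield: q₀ = σΔ(T⁴)/(1/ε₁+1/ε₂−1) with denominator 3.111.
With shield the two gaps are in series; the resistances add: (1/ε₁+1/ε_s−1)+(1/ε_s+1/ε₂−1) = 1.470+2.914 = 4.384.
Heat-flux ratio q₀/q = 4.384/3.111.

factor ≈ 1.41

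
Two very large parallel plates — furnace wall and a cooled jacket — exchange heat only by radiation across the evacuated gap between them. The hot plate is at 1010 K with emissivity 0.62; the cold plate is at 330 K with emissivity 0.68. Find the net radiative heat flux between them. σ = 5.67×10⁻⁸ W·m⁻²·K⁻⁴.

For two infinite grey parallel plates, q = σ(T₁⁴ − T₂⁴)/(1/ε₁ + 1/ε₂ − 1).
T₁⁴ − T₂⁴ = 1.041×10¹² − 1.186×10¹⁰ = 1.029×10¹² K⁴.
1/ε₁ + 1/ε₂ − 1 = 1.613 + 1.471 − 1 = 2.083.
q = 5.67×10⁻⁸ × 1.029×10¹² / 2.083.

q ≈ 28000 W/m²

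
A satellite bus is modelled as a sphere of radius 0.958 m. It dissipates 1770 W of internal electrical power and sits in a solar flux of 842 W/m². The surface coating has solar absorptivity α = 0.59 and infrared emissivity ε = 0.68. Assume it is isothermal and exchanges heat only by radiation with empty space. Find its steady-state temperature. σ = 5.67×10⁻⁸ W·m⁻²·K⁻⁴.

At steady state, absorbed solar power + internal power = radiated power.
Absorbed: α·S·A_cross = 0.59·842·2.883 = 1432 W (cross-section πr²).
Total input = 1432 + 1770 = 3202 W.
Radiated: εσ·A_surf·T⁴ with A_surf = 4πr² = 11.53 m².
T⁴ = 3202/(0.68·5.67×10⁻⁸·11.53) = 7.202×10⁹ K⁴.

T ≈ 291 K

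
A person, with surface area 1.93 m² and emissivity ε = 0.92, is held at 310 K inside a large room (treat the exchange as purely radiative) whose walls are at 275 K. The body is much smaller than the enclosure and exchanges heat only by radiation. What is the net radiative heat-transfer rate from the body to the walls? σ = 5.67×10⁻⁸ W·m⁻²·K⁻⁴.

For a small grey body in a large enclosure: P_net = εσA(T_body⁴ − T_wall⁴).
A = 1.93 m²; T_body⁴ − T_wall⁴ = 9.235×10⁹ − 5.719×10⁹ = 3.516×10⁹ K⁴.
|P_net| = 0.92·5.67×10⁻⁸·1.930·3.516×10⁹.

P_net ≈ 354 W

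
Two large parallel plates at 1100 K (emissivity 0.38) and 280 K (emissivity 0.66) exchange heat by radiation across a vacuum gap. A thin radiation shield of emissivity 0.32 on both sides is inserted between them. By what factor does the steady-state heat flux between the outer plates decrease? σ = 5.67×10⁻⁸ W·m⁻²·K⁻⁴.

Without shield: q₀ = σΔ(T⁴)/(1/ε₁+1/ε₂−1) with denominator 3.147.
With shield the two gaps are in series; the resistances add: (1/ε₁+1/ε_s−1)+(1/ε_s+1/ε₂−1) = 4.757+3.640 = 8.397.
Heat-flux ratio q₀/q = 8.397/3.147.

factor ≈ 2.67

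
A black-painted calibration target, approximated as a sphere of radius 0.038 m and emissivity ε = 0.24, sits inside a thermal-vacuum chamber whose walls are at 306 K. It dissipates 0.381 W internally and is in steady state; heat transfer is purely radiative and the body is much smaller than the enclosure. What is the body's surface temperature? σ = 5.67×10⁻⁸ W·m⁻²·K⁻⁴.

For a small grey body in a large enclosure, net radiated power = εσA(T⁴ − T_w⁴).
Steady state: P = εσA(T⁴ − T_w⁴) with A = 4πr² = 0.01815 m².
T⁴ = P/(εσA) + T_w⁴ = 0.381/(0.24·5.67×10⁻⁸·0.01815) + (306)⁴
    = 1.543×10⁹ + 8.768×10⁹ = 1.031×10¹⁰ K⁴.

T ≈ 319 K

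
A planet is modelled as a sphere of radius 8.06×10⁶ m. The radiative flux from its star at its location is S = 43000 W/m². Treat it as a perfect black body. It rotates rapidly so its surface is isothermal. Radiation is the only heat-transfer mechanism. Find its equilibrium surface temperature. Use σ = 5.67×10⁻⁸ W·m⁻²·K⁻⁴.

At equilibrium, absorbed power = emitted power.
Absorbing cross-section = πr² = 2.041×10¹⁴ m²; emitting surface = 4πr² = 8.164×10¹⁴ m² (ratio 4).
S·A_cross = εσ·A_surf·T⁴  ⇒  T⁴ = S/(4σ).
T⁴ = 1.00·43000/(4·5.67×10⁻⁸) = 1.896×10¹¹ K⁴.
T = (1.896×10¹¹)^(1/4).

T ≈ 660 K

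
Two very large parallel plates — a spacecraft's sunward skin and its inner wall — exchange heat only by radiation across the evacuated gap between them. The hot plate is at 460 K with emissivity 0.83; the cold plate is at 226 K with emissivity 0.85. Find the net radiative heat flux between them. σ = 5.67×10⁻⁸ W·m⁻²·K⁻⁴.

For two infinite grey parallel plates, q = σ(T₁⁴ − T₂⁴)/(1/ε₁ + 1/ε₂ − 1).
T₁⁴ − T₂⁴ = 4.477×10¹⁰ − 2.609×10⁹ = 4.217×10¹⁰ K⁴.
1/ε₁ + 1/ε₂ − 1 = 1.205 + 1.176 − 1 = 1.381.
q = 5.67×10⁻⁸ × 4.217×10¹⁰ / 1.381.

q ≈ 1730 W/m²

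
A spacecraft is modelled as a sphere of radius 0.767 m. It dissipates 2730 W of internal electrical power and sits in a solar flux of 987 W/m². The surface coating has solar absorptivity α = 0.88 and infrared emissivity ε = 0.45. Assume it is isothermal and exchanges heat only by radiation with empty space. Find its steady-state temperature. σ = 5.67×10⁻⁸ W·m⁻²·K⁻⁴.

T ≈ 389 K

At steady state, absorbed solar power + internal power = radiated power.
Absorbed: α·S·A_cross = 0.88·987·1.848 = 1605 W (cross-section πr²).
Total input = 1605 + 2730 = 4335 W.
Radiated: εσ·A_surf·T⁴ with A_surf = 4πr² = 7.393 m².
T⁴ = 4335/(0.45·5.67×10⁻⁸·7.393) = 2.298×10¹⁰ K⁴.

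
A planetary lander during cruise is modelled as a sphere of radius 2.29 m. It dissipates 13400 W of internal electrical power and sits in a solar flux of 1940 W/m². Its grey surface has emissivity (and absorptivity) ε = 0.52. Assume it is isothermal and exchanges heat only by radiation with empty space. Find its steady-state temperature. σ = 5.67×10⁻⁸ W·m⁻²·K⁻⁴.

T ≈ 353 K

At steady state, absorbed solar power + internal power = radiated power.
Absorbed: α·S·A_cross = 0.52·1940·16.47 = 16620 W (cross-section πr²).
Total input = 16620 + 13400 = 30020 W.
Radiated: εσ·A_surf·T⁴ with A_surf = 4πr² = 65.90 m².
T⁴ = 30020/(0.52·5.67×10⁻⁸·65.90) = 1.545×10¹⁰ K⁴.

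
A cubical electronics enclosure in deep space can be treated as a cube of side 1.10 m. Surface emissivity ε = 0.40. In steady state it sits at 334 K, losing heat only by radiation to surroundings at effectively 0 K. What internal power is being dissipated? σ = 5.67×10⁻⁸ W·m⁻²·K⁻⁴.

P ≈ 2050 W

Steady state: P = εσA T⁴.
A = 6L² = 7.260 m²; T⁴ = (334)⁴ = 1.244×10¹⁰ K⁴.
P = 0.40 × 5.67×10⁻⁸ × 7.260 × 1.244×10¹⁰.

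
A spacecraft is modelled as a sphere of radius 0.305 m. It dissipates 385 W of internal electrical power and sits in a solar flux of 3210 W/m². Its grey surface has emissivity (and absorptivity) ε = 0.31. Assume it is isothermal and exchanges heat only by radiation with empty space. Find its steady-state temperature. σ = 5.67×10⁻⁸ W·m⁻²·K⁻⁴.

T ≈ 426 K

At steady state, absorbed solar power + internal power = radiated power.
Absorbed: α·S·A_cross = 0.31·3210·0.2922 = 290.8 W (cross-section πr²).
Total input = 290.8 + 385 = 675.8 W.
Radiated: εσ·A_surf·T⁴ with A_surf = 4πr² = 1.169 m².
T⁴ = 675.8/(0.31·5.67×10⁻⁸·1.169) = 3.289×10¹⁰ K⁴.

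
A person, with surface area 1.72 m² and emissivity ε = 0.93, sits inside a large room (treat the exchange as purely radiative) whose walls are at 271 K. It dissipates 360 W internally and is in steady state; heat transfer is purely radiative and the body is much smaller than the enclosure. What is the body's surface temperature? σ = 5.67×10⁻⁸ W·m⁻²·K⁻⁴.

For a small grey body in a large enclosure, net radiated power = εσA(T⁴ − T_w⁴).
Steady state: P = εσA(T⁴ − T_w⁴) with A = 1.72 m².
T⁴ = P/(εσA) + T_w⁴ = 360/(0.93·5.67×10⁻⁸·1.720) + (271)⁴
    = 3.969×10⁹ + 5.394×10⁹ = 9.363×10⁹ K⁴.

T ≈ 311 K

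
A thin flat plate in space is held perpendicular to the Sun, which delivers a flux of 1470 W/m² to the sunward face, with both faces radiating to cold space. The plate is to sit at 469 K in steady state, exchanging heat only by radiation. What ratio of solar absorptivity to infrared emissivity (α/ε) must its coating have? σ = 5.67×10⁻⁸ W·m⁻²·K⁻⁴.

Balance: αS·A = εσ·2A·T⁴ ⇒ α/ε = 2σT⁴/S.
α/ε = 2·5.67×10⁻⁸·(469)⁴/1470 = 2·5.67×10⁻⁸·4.838×10¹⁰/1470.

α/ε ≈ 3.73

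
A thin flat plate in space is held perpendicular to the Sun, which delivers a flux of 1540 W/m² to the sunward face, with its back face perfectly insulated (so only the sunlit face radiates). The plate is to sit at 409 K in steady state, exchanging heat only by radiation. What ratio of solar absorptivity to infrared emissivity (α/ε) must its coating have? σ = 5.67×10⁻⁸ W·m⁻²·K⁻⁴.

Balance: αS·A = εσ·1A·T⁴ ⇒ α/ε = σT⁴/S.
α/ε = 5.67×10⁻⁸·(409)⁴/1540 = 5.67×10⁻⁸·2.798×10¹⁰/1540.

α/ε ≈ 1.03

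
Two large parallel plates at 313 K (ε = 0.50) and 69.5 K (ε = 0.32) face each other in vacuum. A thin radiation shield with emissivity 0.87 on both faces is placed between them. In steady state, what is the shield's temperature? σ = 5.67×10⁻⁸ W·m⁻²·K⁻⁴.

In steady state the net flux on the hot side equals that on the cold side.
σ(T₁⁴−T_s⁴)/D₁ = σ(T_s⁴−T₂⁴)/D₂, with D₁ = 1/ε₁+1/ε_s−1 = 2.149, D₂ = 1/ε_s+1/ε₂−1 = 3.274.
Solve for T_s⁴: T_s⁴ = (D₂·T₁⁴ + D₁·T₂⁴)/(D₁+D₂) = 5.804×10⁹ K⁴.

T_s ≈ 276 K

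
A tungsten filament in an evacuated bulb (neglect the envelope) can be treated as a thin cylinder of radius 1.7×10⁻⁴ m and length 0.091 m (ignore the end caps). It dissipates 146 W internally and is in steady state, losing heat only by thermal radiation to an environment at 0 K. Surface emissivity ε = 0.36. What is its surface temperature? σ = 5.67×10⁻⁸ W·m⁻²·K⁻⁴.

Steady state: internal power = radiated power, P = εσA T⁴.
Radiating area A = 2πrL = 9.720×10⁻⁵ m².
T⁴ = P/(εσA) = 146/(0.36·5.67×10⁻⁸·9.720×10⁻⁵) = 7.359×10¹³ K⁴.
T = (7.359×10¹³)^(1/4).

T ≈ 2930 K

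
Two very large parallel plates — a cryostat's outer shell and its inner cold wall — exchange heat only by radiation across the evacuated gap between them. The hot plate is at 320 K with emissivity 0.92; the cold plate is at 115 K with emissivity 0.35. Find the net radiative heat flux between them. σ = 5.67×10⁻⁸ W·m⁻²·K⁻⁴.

q ≈ 199 W/m²

For two infinite grey parallel plates, q = σ(T₁⁴ − T₂⁴)/(1/ε₁ + 1/ε₂ − 1).
T₁⁴ − T₂⁴ = 1.049×10¹⁰ − 1.749×10⁸ = 1.031×10¹⁰ K⁴.
1/ε₁ + 1/ε₂ − 1 = 1.087 + 2.857 − 1 = 2.944.
q = 5.67×10⁻⁸ × 1.031×10¹⁰ / 2.944.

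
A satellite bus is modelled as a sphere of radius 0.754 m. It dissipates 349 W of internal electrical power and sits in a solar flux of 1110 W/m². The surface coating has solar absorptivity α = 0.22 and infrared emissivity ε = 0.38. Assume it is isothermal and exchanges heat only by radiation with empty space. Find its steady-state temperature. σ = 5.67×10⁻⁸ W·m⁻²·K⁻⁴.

At steady state, absorbed solar power + internal power = radiated power.
Absorbed: α·S·A_cross = 0.22·1110·1.786 = 436.2 W (cross-section πr²).
Total input = 436.2 + 349 = 785.2 W.
Radiated: εσ·A_surf·T⁴ with A_surf = 4πr² = 7.144 m².
T⁴ = 785.2/(0.38·5.67×10⁻⁸·7.144) = 5.101×10⁹ K⁴.

T ≈ 267 K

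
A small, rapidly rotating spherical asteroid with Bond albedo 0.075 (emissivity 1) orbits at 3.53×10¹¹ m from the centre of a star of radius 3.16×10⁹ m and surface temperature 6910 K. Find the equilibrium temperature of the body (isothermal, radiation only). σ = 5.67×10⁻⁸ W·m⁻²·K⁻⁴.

T ≈ 453 K

The star's surface emits σT_*⁴; at distance d the flux is S = σT_*⁴(R_*/d)².
S = 5.67×10⁻⁸·(6910)⁴·(3.16×10⁹/3.53×10¹¹)² = 10360 W/m².
For an isothermal sphere T⁴ = (1−a)S/(4σ) = 4.225×10¹⁰ K⁴.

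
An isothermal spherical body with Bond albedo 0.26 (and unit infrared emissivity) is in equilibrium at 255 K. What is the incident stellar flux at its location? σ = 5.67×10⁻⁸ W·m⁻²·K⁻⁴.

(1−a)S·πr² = σ·4πr²·T⁴ ⇒ S = 4σT⁴/(1−a).
S = 4·5.67×10⁻⁸·4.228×10⁹/0.740.

S ≈ 1300 W/m²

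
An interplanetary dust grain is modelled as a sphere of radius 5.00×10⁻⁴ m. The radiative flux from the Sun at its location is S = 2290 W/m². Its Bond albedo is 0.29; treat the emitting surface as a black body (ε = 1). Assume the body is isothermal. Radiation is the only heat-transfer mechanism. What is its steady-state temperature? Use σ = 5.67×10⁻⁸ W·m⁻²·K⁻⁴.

T ≈ 291 K

At equilibrium, absorbed power = emitted power.
Absorbing cross-section = πr² = 7.854×10⁻⁷ m²; emitting surface = 4πr² = 3.142×10⁻⁶ m² (ratio 4).
(1−a)S·A_cross = εσ·A_surf·T⁴  ⇒  T⁴ = (1−a)S/(4σ).
T⁴ = 0.710·2290/(4·5.67×10⁻⁸) = 7.169×10⁹ K⁴.
T = (7.169×10⁹)^(1/4).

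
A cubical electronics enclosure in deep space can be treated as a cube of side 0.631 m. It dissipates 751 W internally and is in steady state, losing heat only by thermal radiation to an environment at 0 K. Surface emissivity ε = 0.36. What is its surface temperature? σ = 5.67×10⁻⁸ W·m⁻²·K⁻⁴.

Steady state: internal power = radiated power, P = εσA T⁴.
Radiating area A = 6L² = 2.389 m².
T⁴ = P/(εσA) = 751/(0.36·5.67×10⁻⁸·2.389) = 1.540×10¹⁰ K⁴.
T = (1.540×10¹⁰)^(1/4).

T ≈ 352 K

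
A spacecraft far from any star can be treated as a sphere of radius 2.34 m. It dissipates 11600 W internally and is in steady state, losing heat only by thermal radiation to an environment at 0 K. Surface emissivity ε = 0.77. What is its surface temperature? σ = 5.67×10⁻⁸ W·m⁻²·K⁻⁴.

Steady state: internal power = radiated power, P = εσA T⁴.
Radiating area A = 4πr² = 68.81 m².
T⁴ = P/(εσA) = 11600/(0.77·5.67×10⁻⁸·68.81) = 3.861×10⁹ K⁴.
T = (3.861×10⁹)^(1/4).

T ≈ 249 K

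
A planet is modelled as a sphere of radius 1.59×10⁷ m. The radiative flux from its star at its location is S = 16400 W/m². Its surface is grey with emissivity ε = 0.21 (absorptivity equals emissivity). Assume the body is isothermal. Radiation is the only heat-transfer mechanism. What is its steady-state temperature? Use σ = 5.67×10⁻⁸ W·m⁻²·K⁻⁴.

At equilibrium, absorbed power = emitted power.
Absorbing cross-section = πr² = 7.942×10¹⁴ m²; emitting surface = 4πr² = 3.177×10¹⁵ m² (ratio 4).
εS·A_cross = εσ·A_surf·T⁴  ⇒  T⁴ = S/(4σ)   (ε cancels).
T⁴ = 16400/(4·5.67×10⁻⁸) = 7.231×10¹⁰ K⁴.
T = (7.231×10¹⁰)^(1/4).

T ≈ 519 K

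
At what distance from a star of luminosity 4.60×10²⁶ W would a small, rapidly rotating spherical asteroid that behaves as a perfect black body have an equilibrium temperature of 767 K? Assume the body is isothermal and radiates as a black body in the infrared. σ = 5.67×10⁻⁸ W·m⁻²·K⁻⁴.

d ≈ 2.16×10¹⁰ m

For an isothermal black-emitting sphere, (1−a)S·πr² = σ·4πr²·T⁴ ⇒ S = 4σT⁴/(1−a).
S = 4·5.67×10⁻⁸·(767)⁴/1.00 = 78490 W/m².
Flux falls as S = L/(4πd²), so d = √(L/(4πS)) = √(4.60×10²⁶/(4π·78490)).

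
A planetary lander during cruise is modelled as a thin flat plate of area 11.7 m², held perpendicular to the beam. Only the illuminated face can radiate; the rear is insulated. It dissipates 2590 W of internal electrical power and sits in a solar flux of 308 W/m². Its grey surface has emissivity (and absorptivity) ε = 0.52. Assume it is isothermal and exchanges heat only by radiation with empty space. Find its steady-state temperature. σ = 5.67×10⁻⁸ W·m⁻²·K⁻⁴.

At steady state, absorbed solar power + internal power = radiated power.
Absorbed: α·S·A_cross = 0.52·308·11.70 = 1874 W (cross-section A).
Total input = 1874 + 2590 = 4464 W.
Radiated: εσ·A_surf·T⁴ with A_surf = A = 11.70 m².
T⁴ = 4464/(0.52·5.67×10⁻⁸·11.70) = 1.294×10¹⁰ K⁴.

T ≈ 337 K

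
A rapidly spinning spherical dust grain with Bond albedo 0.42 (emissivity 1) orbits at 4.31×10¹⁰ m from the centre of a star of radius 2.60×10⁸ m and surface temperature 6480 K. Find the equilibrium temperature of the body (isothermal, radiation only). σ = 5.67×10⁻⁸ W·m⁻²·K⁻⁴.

T ≈ 311 K

The star's surface emits σT_*⁴; at distance d the flux is S = σT_*⁴(R_*/d)².
S = 5.67×10⁻⁸·(6480)⁴·(2.60×10⁸/4.31×10¹⁰)² = 3638 W/m².
For an isothermal sphere T⁴ = (1−a)S/(4σ) = 9.304×10⁹ K⁴.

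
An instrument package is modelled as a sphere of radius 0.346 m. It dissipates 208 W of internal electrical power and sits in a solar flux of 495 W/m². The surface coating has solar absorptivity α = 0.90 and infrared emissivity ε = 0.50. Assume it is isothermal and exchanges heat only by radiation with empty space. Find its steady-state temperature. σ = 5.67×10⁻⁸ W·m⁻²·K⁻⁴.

T ≈ 306 K

At steady state, absorbed solar power + internal power = radiated power.
Absorbed: α·S·A_cross = 0.90·495·0.3761 = 167.6 W (cross-section πr²).
Total input = 167.6 + 208 = 375.6 W.
Radiated: εσ·A_surf·T⁴ with A_surf = 4πr² = 1.504 m².
T⁴ = 375.6/(0.50·5.67×10⁻⁸·1.504) = 8.806×10⁹ K⁴.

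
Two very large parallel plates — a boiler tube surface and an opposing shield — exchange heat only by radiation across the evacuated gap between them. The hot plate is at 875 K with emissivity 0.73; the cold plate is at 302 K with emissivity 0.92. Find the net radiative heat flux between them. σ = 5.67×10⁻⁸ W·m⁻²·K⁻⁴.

q ≈ 22500 W/m²

For two infinite grey parallel plates, q = σ(T₁⁴ − T₂⁴)/(1/ε₁ + 1/ε₂ − 1).
T₁⁴ − T₂⁴ = 5.862×10¹¹ − 8.318×10⁹ = 5.779×10¹¹ K⁴.
1/ε₁ + 1/ε₂ − 1 = 1.370 + 1.087 − 1 = 1.457.
q = 5.67×10⁻⁸ × 5.779×10¹¹ / 1.457.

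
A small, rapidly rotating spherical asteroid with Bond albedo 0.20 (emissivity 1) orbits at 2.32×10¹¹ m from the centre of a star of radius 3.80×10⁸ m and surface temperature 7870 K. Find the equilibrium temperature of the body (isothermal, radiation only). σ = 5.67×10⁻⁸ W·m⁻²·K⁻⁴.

T ≈ 213 K

The star's surface emits σT_*⁴; at distance d the flux is S = σT_*⁴(R_*/d)².
S = 5.67×10⁻⁸·(7870)⁴·(3.80×10⁸/2.32×10¹¹)² = 583.5 W/m².
For an isothermal sphere T⁴ = (1−a)S/(4σ) = 2.058×10⁹ K⁴.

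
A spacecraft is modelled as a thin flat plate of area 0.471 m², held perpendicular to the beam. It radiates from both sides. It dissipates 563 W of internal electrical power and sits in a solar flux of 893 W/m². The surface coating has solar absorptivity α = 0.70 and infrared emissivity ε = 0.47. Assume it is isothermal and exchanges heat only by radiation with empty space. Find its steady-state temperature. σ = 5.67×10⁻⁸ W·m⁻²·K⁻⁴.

T ≈ 430 K

At steady state, absorbed solar power + internal power = radiated power.
Absorbed: α·S·A_cross = 0.70·893·0.4710 = 294.4 W (cross-section A).
Total input = 294.4 + 563 = 857.4 W.
Radiated: εσ·A_surf·T⁴ with A_surf = 2A = 0.9420 m².
T⁴ = 857.4/(0.47·5.67×10⁻⁸·0.9420) = 3.416×10¹⁰ K⁴.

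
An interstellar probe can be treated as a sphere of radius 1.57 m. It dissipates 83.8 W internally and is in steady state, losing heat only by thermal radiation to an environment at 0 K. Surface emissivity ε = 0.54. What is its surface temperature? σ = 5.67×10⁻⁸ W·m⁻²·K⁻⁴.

Steady state: internal power = radiated power, P = εσA T⁴.
Radiating area A = 4πr² = 30.97 m².
T⁴ = P/(εσA) = 83.8/(0.54·5.67×10⁻⁸·30.97) = 8.836×10⁷ K⁴.
T = (8.836×10⁷)^(1/4).

T ≈ 97.0 K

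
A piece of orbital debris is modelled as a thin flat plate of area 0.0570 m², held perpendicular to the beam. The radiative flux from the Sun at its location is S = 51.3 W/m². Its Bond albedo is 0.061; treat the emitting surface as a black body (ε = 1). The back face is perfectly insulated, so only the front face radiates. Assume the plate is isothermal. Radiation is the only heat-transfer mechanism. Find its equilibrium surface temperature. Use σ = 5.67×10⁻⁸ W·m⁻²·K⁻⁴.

T ≈ 171 K

At equilibrium, absorbed power = emitted power.
Absorbing cross-section = A = 0.05700 m²; emitting surface = A = 0.05700 m² (ratio 1).
(1−a)S·A_cross = εσ·A_surf·T⁴  ⇒  T⁴ = (1−a)S/(1σ).
T⁴ = 0.939·51.3/(1·5.67×10⁻⁸) = 8.496×10⁸ K⁴.
T = (8.496×10⁸)^(1/4).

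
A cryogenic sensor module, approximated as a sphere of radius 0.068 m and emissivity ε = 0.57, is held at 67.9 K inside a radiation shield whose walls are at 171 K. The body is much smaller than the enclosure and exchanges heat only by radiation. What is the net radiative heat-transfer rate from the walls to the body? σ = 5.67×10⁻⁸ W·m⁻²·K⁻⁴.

P_net ≈ 1.57 W

For a small grey body in a large enclosure: P_net = εσA(T_body⁴ − T_wall⁴).
A = 4πr² = 0.05811 m²; T_body⁴ − T_wall⁴ = 2.126×10⁷ − 8.550×10⁸ = -8.338×10⁸ K⁴.
|P_net| = 0.57·5.67×10⁻⁸·0.05811·8.338×10⁸.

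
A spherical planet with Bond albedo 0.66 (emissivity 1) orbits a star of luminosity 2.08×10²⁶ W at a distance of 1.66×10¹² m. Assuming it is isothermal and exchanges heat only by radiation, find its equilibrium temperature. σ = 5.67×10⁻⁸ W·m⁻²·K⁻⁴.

First find the stellar flux at distance d: S = L/(4πd²) = 2.08×10²⁶/(4π·(1.66×10¹²)²) = 6.007 W/m².
For an isothermal sphere, absorbed (1−a)S·πr² = emitted σ·4πr²·T⁴, so T⁴ = (1−a)S/(4σ).
T⁴ = 0.340·6.007/(4·5.67×10⁻⁸) = 9.005×10⁶ K⁴.

T ≈ 54.8 K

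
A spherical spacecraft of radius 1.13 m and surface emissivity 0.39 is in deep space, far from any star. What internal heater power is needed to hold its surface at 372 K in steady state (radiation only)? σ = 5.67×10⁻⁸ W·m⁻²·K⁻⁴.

P ≈ 6790 W

P = εσ·4πr²·T⁴.
4πr² = 16.05 m²; T⁴ = 1.915×10¹⁰ K⁴.
P = 0.39·5.67×10⁻⁸·16.05·1.915×10¹⁰.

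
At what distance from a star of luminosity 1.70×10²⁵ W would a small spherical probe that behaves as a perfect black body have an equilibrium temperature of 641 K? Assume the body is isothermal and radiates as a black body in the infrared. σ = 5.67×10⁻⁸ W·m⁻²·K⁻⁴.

For an isothermal black-emitting sphere, (1−a)S·πr² = σ·4πr²·T⁴ ⇒ S = 4σT⁴/(1−a).
S = 4·5.67×10⁻⁸·(641)⁴/1.00 = 38290 W/m².
Flux falls as S = L/(4πd²), so d = √(L/(4πS)) = √(1.70×10²⁵/(4π·38290)).

d ≈ 5.94×10⁹ m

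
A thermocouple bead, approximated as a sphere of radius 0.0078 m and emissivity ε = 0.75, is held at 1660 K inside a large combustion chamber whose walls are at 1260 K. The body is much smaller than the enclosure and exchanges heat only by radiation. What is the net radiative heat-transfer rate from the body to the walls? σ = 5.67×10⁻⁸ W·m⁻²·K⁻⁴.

For a small grey body in a large enclosure: P_net = εσA(T_body⁴ − T_wall⁴).
A = 4πr² = 7.645×10⁻⁴ m²; T_body⁴ − T_wall⁴ = 7.593×10¹² − 2.520×10¹² = 5.073×10¹² K⁴.
|P_net| = 0.75·5.67×10⁻⁸·7.645×10⁻⁴·5.073×10¹².

P_net ≈ 165 W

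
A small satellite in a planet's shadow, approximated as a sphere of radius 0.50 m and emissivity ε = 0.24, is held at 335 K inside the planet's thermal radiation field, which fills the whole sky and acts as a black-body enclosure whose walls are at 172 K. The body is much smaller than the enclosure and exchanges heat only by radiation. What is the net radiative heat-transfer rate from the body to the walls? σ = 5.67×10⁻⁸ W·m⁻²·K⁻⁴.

P_net ≈ 501 W

For a small grey body in a large enclosure: P_net = εσA(T_body⁴ − T_wall⁴).
A = 4πr² = 3.142 m²; T_body⁴ − T_wall⁴ = 1.259×10¹⁰ − 8.752×10⁸ = 1.172×10¹⁰ K⁴.
|P_net| = 0.24·5.67×10⁻⁸·3.142·1.172×10¹⁰.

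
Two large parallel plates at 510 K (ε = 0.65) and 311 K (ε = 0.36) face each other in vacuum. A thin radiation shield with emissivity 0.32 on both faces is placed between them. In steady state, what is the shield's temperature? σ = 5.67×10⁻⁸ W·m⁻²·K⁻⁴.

T_s ≈ 455 K

In steady state the net flux on the hot side equals that on the cold side.
σ(T₁⁴−T_s⁴)/D₁ = σ(T_s⁴−T₂⁴)/D₂, with D₁ = 1/ε₁+1/ε_s−1 = 3.663, D₂ = 1/ε_s+1/ε₂−1 = 4.903.
Solve for T_s⁴: T_s⁴ = (D₂·T₁⁴ + D₁·T₂⁴)/(D₁+D₂) = 4.272×10¹⁰ K⁴.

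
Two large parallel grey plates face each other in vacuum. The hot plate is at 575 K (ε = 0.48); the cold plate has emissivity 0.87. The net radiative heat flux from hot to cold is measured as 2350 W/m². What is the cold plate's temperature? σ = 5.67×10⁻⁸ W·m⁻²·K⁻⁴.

q = σ(T₁⁴ − T₂⁴)/(1/ε₁ + 1/ε₂ − 1); denominator = 2.233.
T₂⁴ = T₁⁴ − q·(1/ε₁+1/ε₂−1)/σ = 1.093×10¹¹ − 2350·2.233/5.67×10⁻⁸
    = 1.677×10¹⁰ K⁴.

T₂ ≈ 360 K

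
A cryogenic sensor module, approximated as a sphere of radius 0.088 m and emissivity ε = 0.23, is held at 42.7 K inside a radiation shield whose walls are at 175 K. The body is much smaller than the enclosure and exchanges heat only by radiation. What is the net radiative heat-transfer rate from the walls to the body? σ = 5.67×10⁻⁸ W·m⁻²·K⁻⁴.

For a small grey body in a large enclosure: P_net = εσA(T_body⁴ − T_wall⁴).
A = 4πr² = 0.09731 m²; T_body⁴ − T_wall⁴ = 3.324×10⁶ − 9.379×10⁸ = -9.346×10⁸ K⁴.
|P_net| = 0.23·5.67×10⁻⁸·0.09731·9.346×10⁸.

P_net ≈ 1.19 W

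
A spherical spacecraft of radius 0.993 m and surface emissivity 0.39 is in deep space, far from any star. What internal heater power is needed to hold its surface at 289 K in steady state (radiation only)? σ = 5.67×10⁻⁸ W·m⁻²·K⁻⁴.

P ≈ 1910 W

P = εσ·4πr²·T⁴.
4πr² = 12.39 m²; T⁴ = 6.976×10⁹ K⁴.
P = 0.39·5.67×10⁻⁸·12.39·6.976×10⁹.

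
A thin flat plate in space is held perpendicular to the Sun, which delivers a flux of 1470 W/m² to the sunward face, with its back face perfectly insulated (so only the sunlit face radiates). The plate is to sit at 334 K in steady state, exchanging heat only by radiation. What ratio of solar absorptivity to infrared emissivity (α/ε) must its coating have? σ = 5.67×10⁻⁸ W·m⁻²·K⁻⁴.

α/ε ≈ 0.480

Balance: αS·A = εσ·1A·T⁴ ⇒ α/ε = σT⁴/S.
α/ε = 5.67×10⁻⁸·(334)⁴/1470 = 5.67×10⁻⁸·1.244×10¹⁰/1470.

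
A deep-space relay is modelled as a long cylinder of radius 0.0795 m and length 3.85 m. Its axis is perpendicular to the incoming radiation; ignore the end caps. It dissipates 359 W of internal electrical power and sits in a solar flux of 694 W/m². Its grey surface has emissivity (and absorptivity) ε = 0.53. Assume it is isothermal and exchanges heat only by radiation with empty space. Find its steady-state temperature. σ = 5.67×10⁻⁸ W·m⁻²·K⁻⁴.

T ≈ 317 K

At steady state, absorbed solar power + internal power = radiated power.
Absorbed: α·S·A_cross = 0.53·694·0.6121 = 225.2 W (cross-section 2rL).
Total input = 225.2 + 359 = 584.2 W.
Radiated: εσ·A_surf·T⁴ with A_surf = 2πrL = 1.923 m².
T⁴ = 584.2/(0.53·5.67×10⁻⁸·1.923) = 1.011×10¹⁰ K⁴.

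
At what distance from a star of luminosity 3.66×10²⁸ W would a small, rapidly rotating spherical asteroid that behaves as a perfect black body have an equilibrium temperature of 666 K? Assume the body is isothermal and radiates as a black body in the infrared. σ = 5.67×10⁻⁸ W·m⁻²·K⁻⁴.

d ≈ 2.55×10¹¹ m

For an isothermal black-emitting sphere, (1−a)S·πr² = σ·4πr²·T⁴ ⇒ S = 4σT⁴/(1−a).
S = 4·5.67×10⁻⁸·(666)⁴/1.00 = 44620 W/m².
Flux falls as S = L/(4πd²), so d = √(L/(4πS)) = √(3.66×10²⁸/(4π·44620)).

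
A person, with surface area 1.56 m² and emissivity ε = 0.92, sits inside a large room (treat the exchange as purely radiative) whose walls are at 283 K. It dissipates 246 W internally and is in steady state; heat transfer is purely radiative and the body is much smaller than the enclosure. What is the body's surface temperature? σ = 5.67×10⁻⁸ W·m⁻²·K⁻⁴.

T ≈ 312 K

For a small grey body in a large enclosure, net radiated power = εσA(T⁴ − T_w⁴).
Steady state: P = εσA(T⁴ − T_w⁴) with A = 1.56 m².
T⁴ = P/(εσA) + T_w⁴ = 246/(0.92·5.67×10⁻⁸·1.560) + (283)⁴
    = 3.023×10⁹ + 6.414×10⁹ = 9.437×10⁹ K⁴.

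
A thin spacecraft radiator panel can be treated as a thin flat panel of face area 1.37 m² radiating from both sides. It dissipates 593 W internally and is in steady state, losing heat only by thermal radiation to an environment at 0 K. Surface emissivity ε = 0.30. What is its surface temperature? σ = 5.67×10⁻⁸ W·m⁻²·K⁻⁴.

Steady state: internal power = radiated power, P = εσA T⁴.
Radiating area A = 2·1.37 = 2.740 m².
T⁴ = P/(εσA) = 593/(0.30·5.67×10⁻⁸·2.740) = 1.272×10¹⁰ K⁴.
T = (1.272×10¹⁰)^(1/4).

T ≈ 336 K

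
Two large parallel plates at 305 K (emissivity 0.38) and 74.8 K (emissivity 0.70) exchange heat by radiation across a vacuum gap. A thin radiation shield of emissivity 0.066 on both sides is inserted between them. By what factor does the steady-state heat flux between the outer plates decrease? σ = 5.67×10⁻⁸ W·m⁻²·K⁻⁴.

Without shield: q₀ = σΔ(T⁴)/(1/ε₁+1/ε₂−1) with denominator 3.060.
With shield the two gaps are in series; the resistances add: (1/ε₁+1/ε_s−1)+(1/ε_s+1/ε₂−1) = 16.78+15.58 = 32.36.
Heat-flux ratio q₀/q = 32.36/3.060.

factor ≈ 10.6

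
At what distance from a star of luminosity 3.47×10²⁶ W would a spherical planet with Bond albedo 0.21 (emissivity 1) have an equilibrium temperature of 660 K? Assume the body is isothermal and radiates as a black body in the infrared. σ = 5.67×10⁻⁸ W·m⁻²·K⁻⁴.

d ≈ 2.25×10¹⁰ m

For an isothermal black-emitting sphere, (1−a)S·πr² = σ·4πr²·T⁴ ⇒ S = 4σT⁴/(1−a).
S = 4·5.67×10⁻⁸·(660)⁴/0.790 = 54470 W/m².
Flux falls as S = L/(4πd²), so d = √(L/(4πS)) = √(3.47×10²⁶/(4π·54470)).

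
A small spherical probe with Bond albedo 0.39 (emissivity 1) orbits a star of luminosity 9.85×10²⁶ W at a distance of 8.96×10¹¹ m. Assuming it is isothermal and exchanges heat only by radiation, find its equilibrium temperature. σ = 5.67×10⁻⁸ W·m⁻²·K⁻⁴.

First find the stellar flux at distance d: S = L/(4πd²) = 9.85×10²⁶/(4π·(8.96×10¹¹)²) = 97.64 W/m².
For an isothermal sphere, absorbed (1−a)S·πr² = emitted σ·4πr²·T⁴, so T⁴ = (1−a)S/(4σ).
T⁴ = 0.610·97.64/(4·5.67×10⁻⁸) = 2.626×10⁸ K⁴.

T ≈ 127 K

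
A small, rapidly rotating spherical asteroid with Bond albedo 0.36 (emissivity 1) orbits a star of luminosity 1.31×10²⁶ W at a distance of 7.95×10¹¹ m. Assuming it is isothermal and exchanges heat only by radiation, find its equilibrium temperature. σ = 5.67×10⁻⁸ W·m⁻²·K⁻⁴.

T ≈ 82.6 K

First find the stellar flux at distance d: S = L/(4πd²) = 1.31×10²⁶/(4π·(7.95×10¹¹)²) = 16.49 W/m².
For an isothermal sphere, absorbed (1−a)S·πr² = emitted σ·4πr²·T⁴, so T⁴ = (1−a)S/(4σ).
T⁴ = 0.640·16.49/(4·5.67×10⁻⁸) = 4.654×10⁷ K⁴.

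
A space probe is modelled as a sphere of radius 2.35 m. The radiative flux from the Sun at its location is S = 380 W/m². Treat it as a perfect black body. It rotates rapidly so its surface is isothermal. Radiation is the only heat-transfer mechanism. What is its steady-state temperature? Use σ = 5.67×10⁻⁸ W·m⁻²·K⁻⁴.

At equilibrium, absorbed power = emitted power.
Absorbing cross-section = πr² = 17.35 m²; emitting surface = 4πr² = 69.40 m² (ratio 4).
S·A_cross = εσ·A_surf·T⁴  ⇒  T⁴ = S/(4σ).
T⁴ = 1.00·380/(4·5.67×10⁻⁸) = 1.675×10⁹ K⁴.
T = (1.675×10⁹)^(1/4).

T ≈ 202 K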